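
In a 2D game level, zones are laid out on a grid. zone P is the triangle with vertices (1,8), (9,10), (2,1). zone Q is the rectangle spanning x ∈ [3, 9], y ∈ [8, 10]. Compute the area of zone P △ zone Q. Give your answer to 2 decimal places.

29.11

|zone P| = 29, |zone Q| = 12, |zone P∩zone Q| = 5.9444.
|zone P △ zone Q| = |zone P| + |zone Q| − 2·|zone P∩zone Q| = 29 + 12 − 11.8889 = 29.11.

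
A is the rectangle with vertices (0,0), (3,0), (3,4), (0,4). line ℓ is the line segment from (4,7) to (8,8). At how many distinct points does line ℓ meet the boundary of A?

0

The segment lies entirely outside A and never meets its boundary.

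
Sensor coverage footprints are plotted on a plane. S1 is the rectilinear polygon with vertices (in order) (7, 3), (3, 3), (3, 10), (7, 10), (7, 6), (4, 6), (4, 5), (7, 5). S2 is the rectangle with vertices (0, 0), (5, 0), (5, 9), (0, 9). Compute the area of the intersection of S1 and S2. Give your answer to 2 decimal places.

11.00

The intersection is the polygon with vertices (3,3), (3,9), (5,9), (5,6), (4,6), (4,5), (5,5), (5,3).
By the shoelace formula its area is 11.00.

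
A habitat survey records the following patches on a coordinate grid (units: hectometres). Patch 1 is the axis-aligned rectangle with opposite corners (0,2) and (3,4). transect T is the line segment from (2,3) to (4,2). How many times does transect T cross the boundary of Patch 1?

The segment meets the boundary at (3,2.5).

1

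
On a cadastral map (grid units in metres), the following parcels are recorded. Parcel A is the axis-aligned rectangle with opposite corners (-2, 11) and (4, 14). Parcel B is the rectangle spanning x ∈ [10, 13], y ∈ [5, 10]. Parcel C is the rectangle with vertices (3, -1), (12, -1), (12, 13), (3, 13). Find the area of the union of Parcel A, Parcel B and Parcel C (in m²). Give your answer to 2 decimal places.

147.00

By inclusion–exclusion:
Individual areas: |Parcel A| = 18, |Parcel B| = 15, |Parcel C| = 126.
|Parcel A∩Parcel B| = 0 (no overlap).
|Parcel A∩Parcel C|: x∈[3,4], y∈[11,13] → 1·2 = 2.
|Parcel B∩Parcel C|: x∈[10,12], y∈[5,10] → 2·5 = 10.
|Parcel A∩Parcel B∩Parcel C| = 0.
|Parcel A ∪ Parcel B ∪ Parcel C| = 159 − 12 + 0 = 147.00.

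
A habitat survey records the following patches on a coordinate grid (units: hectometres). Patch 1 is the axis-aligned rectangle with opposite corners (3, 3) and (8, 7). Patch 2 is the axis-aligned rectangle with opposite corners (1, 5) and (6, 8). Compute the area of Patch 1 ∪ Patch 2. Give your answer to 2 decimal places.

By inclusion–exclusion:
Individual areas: |Patch 1| = 20, |Patch 2| = 15.
|Patch 1∩Patch 2|: x∈[3,6], y∈[5,7] → 3·2 = 6.
|Patch 1 ∪ Patch 2| = 35 − 6 = 29.00.

29.00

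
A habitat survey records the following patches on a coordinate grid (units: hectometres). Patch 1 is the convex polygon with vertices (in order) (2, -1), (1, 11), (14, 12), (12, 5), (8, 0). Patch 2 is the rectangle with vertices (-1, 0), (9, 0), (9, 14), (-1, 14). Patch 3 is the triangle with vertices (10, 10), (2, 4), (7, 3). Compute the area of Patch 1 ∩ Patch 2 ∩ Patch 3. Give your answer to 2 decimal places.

The intersection is the polygon with vertices (9,7.667), (7,3), (2,4), (9,9.25).
By the shoelace formula its area is 18.21.

18.21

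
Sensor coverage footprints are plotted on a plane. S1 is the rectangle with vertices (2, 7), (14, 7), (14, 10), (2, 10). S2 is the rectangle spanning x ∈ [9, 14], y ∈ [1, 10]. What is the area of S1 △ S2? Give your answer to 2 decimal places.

51.00

|S1∩S2|: x∈[9,14], y∈[7,10] → 5·3 = 15.
|S1 △ S2| = |S1| + |S2| − 2·|S1∩S2| = 36 + 45 − 30 = 51.00.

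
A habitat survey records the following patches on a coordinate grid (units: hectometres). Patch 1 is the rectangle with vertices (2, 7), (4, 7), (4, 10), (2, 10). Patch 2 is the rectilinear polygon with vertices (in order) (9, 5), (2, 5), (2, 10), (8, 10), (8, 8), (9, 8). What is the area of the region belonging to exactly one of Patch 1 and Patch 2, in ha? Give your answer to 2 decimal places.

27.00

|Patch 1| = 6, |Patch 2| = 33, |Patch 1∩Patch 2| = 6.
|Patch 1 △ Patch 2| = |Patch 1| + |Patch 2| − 2·|Patch 1∩Patch 2| = 6 + 33 − 12 = 27.00.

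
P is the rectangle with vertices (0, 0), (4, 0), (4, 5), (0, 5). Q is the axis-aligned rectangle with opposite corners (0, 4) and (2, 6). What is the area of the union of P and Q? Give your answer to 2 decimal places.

By inclusion–exclusion:
Individual areas: |P| = 20, |Q| = 4.
|P∩Q|: x∈[0,2], y∈[4,5] → 2·1 = 2.
|P ∪ Q| = 24 − 2 = 22.00.

22.00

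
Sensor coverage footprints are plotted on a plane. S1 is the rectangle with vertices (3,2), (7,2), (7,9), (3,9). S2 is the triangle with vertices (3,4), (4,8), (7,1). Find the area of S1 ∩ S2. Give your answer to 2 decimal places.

9.05

The intersection is the polygon with vertices (5.667,2), (3,4), (4,8), (6.571,2).
By the shoelace formula its area is 9.05.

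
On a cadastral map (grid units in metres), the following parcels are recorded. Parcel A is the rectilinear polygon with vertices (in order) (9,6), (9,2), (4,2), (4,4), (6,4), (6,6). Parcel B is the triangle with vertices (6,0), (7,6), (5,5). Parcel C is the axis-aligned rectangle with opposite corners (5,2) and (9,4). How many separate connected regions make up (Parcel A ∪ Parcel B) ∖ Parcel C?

(Parcel A ∪ Parcel B) ∖ Parcel C splits into 3 disjoint pieces (area 0.7333, area 2, area 7.15).

3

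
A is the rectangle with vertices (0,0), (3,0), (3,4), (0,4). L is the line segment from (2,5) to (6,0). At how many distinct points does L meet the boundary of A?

2

The segment meets the boundary at (2.8,4), (3,3.75).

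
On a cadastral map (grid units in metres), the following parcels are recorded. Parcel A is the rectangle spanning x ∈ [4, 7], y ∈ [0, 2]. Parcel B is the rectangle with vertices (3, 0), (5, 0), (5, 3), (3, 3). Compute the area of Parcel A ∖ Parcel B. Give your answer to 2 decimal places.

4.00

|Parcel A∩Parcel B|: x∈[4,5], y∈[0,2] → 1·2 = 2.
|Parcel A| = 6.
|Parcel A ∖ Parcel B| = |Parcel A| − |Parcel A∩Parcel B| = 6 − 2 = 4.00.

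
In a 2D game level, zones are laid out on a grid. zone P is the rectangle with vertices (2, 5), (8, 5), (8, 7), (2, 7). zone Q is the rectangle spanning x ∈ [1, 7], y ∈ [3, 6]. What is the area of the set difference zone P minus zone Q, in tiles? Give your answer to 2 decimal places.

|zone P∩zone Q|: x∈[2,7], y∈[5,6] → 5·1 = 5.
|zone P| = 12.
|zone P ∖ zone Q| = |zone P| − |zone P∩zone Q| = 12 − 5 = 7.00.

7.00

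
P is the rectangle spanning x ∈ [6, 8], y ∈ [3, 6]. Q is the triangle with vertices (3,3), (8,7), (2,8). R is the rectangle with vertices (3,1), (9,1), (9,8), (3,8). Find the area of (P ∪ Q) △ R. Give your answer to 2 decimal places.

26.56

|P ∪ Q| = 20.275.
|(P ∪ Q) ∩ R| = 17.8583.
|(P ∪ Q) △ R| = 20.275 + 42 − 35.7167 = 26.56.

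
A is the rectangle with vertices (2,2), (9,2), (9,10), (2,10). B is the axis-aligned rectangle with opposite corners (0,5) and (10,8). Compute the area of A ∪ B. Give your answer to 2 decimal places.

By inclusion–exclusion:
Individual areas: |A| = 56, |B| = 30.
|A∩B|: x∈[2,9], y∈[5,8] → 7·3 = 21.
|A ∪ B| = 86 − 21 = 65.00.

65.00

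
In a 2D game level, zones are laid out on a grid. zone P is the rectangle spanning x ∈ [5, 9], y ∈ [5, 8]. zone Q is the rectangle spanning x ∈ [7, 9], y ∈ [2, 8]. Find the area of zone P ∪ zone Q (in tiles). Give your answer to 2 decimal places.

18.00

By inclusion–exclusion:
Individual areas: |zone P| = 12, |zone Q| = 12.
|zone P∩zone Q|: x∈[7,9], y∈[5,8] → 2·3 = 6.
|zone P ∪ zone Q| = 24 − 6 = 18.00.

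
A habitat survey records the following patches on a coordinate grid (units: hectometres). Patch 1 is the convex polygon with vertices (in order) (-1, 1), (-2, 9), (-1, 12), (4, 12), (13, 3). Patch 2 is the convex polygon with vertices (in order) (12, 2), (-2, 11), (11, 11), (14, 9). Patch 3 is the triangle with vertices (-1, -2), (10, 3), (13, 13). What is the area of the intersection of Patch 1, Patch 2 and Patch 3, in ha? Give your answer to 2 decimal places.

The intersection is the polygon with vertices (10.692,5.308), (10.072,3.24), (6.208,5.723), (8.172,7.828).
By the shoelace formula its area is 9.89.

9.89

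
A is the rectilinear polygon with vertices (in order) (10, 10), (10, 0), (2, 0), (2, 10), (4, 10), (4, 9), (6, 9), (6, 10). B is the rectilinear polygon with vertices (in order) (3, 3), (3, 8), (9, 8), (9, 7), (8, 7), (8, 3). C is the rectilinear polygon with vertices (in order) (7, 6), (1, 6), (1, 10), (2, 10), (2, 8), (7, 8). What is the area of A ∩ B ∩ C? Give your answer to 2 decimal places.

The intersection is the polygon with vertices (7,8), (7,6), (3,6), (3,8).
By the shoelace formula its area is 8.00.

8.00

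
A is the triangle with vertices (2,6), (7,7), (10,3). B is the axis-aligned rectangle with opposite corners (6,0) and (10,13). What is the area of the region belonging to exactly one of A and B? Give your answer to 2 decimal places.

|A| = 11.5, |B| = 52, |A∩B| = 6.9.
|A △ B| = |A| + |B| − 2·|A∩B| = 11.5 + 52 − 13.8 = 49.70.

49.70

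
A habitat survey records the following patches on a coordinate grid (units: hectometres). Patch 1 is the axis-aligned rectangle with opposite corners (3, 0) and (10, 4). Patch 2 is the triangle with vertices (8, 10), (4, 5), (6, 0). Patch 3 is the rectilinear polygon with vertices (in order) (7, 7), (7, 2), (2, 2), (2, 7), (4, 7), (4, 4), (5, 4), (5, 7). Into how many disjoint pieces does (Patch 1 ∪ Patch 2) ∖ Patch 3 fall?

(Patch 1 ∪ Patch 2) ∖ Patch 3 splits into 3 disjoint pieces (area 20, area 1.425, area 3.1).

3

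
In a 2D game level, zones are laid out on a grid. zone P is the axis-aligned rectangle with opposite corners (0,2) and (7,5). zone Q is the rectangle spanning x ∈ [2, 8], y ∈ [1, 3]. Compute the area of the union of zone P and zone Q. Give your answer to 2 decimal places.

28.00

By inclusion–exclusion:
Individual areas: |zone P| = 21, |zone Q| = 12.
|zone P∩zone Q|: x∈[2,7], y∈[2,3] → 5·1 = 5.
|zone P ∪ zone Q| = 33 − 5 = 28.00.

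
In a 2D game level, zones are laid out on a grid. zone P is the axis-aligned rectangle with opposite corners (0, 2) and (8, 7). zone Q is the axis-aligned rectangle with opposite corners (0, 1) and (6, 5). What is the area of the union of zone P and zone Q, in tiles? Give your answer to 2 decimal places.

46.00

By inclusion–exclusion:
Individual areas: |zone P| = 40, |zone Q| = 24.
|zone P∩zone Q|: x∈[0,6], y∈[2,5] → 6·3 = 18.
|zone P ∪ zone Q| = 64 − 18 = 46.00.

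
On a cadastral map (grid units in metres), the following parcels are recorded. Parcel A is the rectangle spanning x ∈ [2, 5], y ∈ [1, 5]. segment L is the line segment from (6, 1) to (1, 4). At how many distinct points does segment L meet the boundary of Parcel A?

2

The segment meets the boundary at (2,3.4), (5,1.6).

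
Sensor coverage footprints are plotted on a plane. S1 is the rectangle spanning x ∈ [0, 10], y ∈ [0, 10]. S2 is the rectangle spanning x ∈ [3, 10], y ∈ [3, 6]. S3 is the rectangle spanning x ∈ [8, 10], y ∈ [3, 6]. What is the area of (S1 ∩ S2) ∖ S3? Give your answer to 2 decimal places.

|S1 ∩ S2| = 21.
|(S1 ∩ S2) ∩ S3| = 6.
|(S1 ∩ S2) ∖ S3| = 21 − 6 = 15.00.

15.00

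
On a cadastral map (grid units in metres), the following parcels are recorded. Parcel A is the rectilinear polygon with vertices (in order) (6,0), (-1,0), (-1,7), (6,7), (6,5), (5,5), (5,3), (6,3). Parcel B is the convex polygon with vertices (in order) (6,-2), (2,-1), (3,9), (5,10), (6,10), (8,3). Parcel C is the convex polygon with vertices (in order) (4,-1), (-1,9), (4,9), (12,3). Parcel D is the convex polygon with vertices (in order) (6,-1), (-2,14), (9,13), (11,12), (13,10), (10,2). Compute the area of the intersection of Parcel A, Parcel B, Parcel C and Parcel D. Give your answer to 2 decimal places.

13.90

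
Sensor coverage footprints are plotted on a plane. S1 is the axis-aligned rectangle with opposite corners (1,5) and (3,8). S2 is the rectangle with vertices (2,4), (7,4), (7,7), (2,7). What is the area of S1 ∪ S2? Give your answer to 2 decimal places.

By inclusion–exclusion:
Individual areas: |S1| = 6, |S2| = 15.
|S1∩S2|: x∈[2,3], y∈[5,7] → 1·2 = 2.
|S1 ∪ S2| = 21 − 2 = 19.00.

19.00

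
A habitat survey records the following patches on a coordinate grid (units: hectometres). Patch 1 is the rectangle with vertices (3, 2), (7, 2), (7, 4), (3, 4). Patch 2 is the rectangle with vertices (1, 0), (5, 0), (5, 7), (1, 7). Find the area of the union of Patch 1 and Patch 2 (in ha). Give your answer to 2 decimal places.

32.00

By inclusion–exclusion:
Individual areas: |Patch 1| = 8, |Patch 2| = 28.
|Patch 1∩Patch 2|: x∈[3,5], y∈[2,4] → 2·2 = 4.
|Patch 1 ∪ Patch 2| = 36 − 4 = 32.00.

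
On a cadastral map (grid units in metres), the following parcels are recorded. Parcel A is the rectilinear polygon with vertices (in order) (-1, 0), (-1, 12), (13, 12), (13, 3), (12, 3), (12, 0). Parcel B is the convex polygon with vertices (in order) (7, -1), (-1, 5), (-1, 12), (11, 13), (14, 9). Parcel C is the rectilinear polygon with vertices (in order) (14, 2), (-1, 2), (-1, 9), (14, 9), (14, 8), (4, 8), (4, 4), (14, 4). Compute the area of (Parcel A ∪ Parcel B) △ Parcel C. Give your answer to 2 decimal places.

|Parcel A ∪ Parcel B| = 173.7726.
|(Parcel A ∪ Parcel B) ∩ Parcel C| = 61.65.
|(Parcel A ∪ Parcel B) △ Parcel C| = 173.7726 + 65 − 123.3 = 115.47.

115.47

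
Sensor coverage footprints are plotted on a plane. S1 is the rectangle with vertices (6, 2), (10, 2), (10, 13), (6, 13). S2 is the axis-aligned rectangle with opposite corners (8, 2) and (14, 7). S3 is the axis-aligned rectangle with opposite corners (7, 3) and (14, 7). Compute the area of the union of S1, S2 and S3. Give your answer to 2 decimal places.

By inclusion–exclusion:
Individual areas: |S1| = 44, |S2| = 30, |S3| = 28.
|S1∩S2|: x∈[8,10], y∈[2,7] → 2·5 = 10.
|S1∩S3|: x∈[7,10], y∈[3,7] → 3·4 = 12.
|S2∩S3|: x∈[8,14], y∈[3,7] → 6·4 = 24.
|S1∩S2∩S3| = 8.
|S1 ∪ S2 ∪ S3| = 102 − 46 + 8 = 64.00.

64.00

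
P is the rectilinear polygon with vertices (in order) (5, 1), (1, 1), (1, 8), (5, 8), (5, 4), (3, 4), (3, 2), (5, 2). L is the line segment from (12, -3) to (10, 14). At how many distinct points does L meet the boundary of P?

The segment lies entirely outside P and never meets its boundary.

0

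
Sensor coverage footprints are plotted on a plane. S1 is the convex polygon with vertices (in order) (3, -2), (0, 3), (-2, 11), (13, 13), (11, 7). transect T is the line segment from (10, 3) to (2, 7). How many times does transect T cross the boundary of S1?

The segment meets the boundary at (8.231,3.885).

1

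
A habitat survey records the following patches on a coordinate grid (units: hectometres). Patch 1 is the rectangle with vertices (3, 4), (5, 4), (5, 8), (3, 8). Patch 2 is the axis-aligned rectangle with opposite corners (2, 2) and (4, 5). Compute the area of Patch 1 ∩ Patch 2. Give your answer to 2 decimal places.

|Patch 1∩Patch 2|: x∈[3,4], y∈[4,5] → 1·1 = 1.

1.00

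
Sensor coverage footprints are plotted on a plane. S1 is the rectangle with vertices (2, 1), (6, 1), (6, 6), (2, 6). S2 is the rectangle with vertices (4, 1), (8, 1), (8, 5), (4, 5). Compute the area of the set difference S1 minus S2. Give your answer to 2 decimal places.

12.00

|S1∩S2|: x∈[4,6], y∈[1,5] → 2·4 = 8.
|S1| = 20.
|S1 ∖ S2| = |S1| − |S1∩S2| = 20 − 8 = 12.00.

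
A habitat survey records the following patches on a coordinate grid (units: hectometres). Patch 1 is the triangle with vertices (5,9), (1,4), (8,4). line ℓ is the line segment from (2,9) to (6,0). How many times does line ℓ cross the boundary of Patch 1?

2

The segment meets the boundary at (4.222,4), (3.071,6.589).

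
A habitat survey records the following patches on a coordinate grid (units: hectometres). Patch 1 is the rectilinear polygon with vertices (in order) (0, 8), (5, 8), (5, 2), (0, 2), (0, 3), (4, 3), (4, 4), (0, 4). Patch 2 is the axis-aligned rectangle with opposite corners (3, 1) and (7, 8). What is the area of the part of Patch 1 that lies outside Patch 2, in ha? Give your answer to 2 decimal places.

|Patch 1| = 26, |Patch 1∩Patch 2| = 11.
|Patch 1 ∖ Patch 2| = |Patch 1| − |Patch 1∩Patch 2| = 26 − 11 = 15.00.

15.00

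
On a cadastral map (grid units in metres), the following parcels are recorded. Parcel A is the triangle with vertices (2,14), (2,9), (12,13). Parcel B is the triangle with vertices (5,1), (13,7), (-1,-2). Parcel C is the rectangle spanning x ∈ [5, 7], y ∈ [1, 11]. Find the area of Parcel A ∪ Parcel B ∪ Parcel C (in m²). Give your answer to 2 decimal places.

By inclusion–exclusion:
Individual areas: |Parcel A| = 25, |Parcel B| = 6, |Parcel C| = 20.
|Parcel A∩Parcel B| = 0.
|Parcel A∩Parcel C| = 0.8.
|Parcel B∩Parcel C| = 1.5.
|Parcel A∩Parcel B∩Parcel C| = 0.
|Parcel A ∪ Parcel B ∪ Parcel C| = 51 − 2.3 + 0 = 48.70.

48.70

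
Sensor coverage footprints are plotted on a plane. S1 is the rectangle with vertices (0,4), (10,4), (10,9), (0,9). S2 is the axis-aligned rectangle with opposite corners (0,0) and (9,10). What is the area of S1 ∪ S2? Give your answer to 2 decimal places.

By inclusion–exclusion:
Individual areas: |S1| = 50, |S2| = 90.
|S1∩S2|: x∈[0,9], y∈[4,9] → 9·5 = 45.
|S1 ∪ S2| = 140 − 45 = 95.00.

95.00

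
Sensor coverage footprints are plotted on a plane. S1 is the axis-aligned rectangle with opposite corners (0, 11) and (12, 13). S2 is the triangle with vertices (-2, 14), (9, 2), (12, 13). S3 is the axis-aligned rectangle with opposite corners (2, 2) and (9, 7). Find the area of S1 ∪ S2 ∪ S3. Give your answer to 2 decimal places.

102.89

By inclusion–exclusion:
Individual areas: |S1| = 24, |S2| = 78.5, |S3| = 35.
|S1∩S2| = 23.1477.
|S1∩S3| = 0 (no overlap).
|S2∩S3| = 11.4583.
|S1∩S2∩S3| = 0.
|S1 ∪ S2 ∪ S3| = 137.5 − 34.6061 + 0 = 102.89.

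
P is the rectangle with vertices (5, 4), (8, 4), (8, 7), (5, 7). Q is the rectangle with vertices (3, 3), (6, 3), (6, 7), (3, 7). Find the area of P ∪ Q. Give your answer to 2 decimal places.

18.00

By inclusion–exclusion:
Individual areas: |P| = 9, |Q| = 12.
|P∩Q|: x∈[5,6], y∈[4,7] → 1·3 = 3.
|P ∪ Q| = 21 − 3 = 18.00.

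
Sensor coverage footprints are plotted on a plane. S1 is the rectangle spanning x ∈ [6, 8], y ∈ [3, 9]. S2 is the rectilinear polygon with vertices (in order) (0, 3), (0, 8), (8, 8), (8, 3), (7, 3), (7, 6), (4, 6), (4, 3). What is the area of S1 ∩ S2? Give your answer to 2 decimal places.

7.00

The intersection is the polygon with vertices (8,3), (7,3), (7,6), (6,6), (6,8), (8,8).
By the shoelace formula its area is 7.00.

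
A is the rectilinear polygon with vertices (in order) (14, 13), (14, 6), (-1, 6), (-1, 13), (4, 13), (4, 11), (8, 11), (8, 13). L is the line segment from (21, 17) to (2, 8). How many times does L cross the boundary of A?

1

The segment meets the boundary at (12.556,13).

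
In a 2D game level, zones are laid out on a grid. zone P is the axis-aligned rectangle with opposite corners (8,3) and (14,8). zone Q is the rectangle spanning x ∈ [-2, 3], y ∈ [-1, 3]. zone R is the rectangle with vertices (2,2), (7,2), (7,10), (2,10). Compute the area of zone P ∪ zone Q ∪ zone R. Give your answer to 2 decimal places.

By inclusion–exclusion:
Individual areas: |zone P| = 30, |zone Q| = 20, |zone R| = 40.
|zone P∩zone Q| = 0 (no overlap).
|zone P∩zone R| = 0 (no overlap).
|zone Q∩zone R|: x∈[2,3], y∈[2,3] → 1·1 = 1.
|zone P∩zone Q∩zone R| = 0.
|zone P ∪ zone Q ∪ zone R| = 90 − 1 + 0 = 89.00.

89.00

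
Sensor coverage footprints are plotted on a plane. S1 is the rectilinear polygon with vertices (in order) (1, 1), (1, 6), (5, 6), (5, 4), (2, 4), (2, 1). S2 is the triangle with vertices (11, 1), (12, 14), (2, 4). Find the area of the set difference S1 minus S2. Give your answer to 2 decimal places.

|S1| = 11, |S1∩S2| = 4.
|S1 ∖ S2| = |S1| − |S1∩S2| = 11 − 4 = 7.00.

7.00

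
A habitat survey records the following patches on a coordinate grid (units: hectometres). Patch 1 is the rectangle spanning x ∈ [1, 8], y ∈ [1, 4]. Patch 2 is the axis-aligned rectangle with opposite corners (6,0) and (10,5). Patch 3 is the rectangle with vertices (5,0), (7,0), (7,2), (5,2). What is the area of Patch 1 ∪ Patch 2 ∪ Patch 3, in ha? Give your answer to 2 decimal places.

By inclusion–exclusion:
Individual areas: |Patch 1| = 21, |Patch 2| = 20, |Patch 3| = 4.
|Patch 1∩Patch 2|: x∈[6,8], y∈[1,4] → 2·3 = 6.
|Patch 1∩Patch 3|: x∈[5,7], y∈[1,2] → 2·1 = 2.
|Patch 2∩Patch 3|: x∈[6,7], y∈[0,2] → 1·2 = 2.
|Patch 1∩Patch 2∩Patch 3| = 1.
|Patch 1 ∪ Patch 2 ∪ Patch 3| = 45 − 10 + 1 = 36.00.

36.00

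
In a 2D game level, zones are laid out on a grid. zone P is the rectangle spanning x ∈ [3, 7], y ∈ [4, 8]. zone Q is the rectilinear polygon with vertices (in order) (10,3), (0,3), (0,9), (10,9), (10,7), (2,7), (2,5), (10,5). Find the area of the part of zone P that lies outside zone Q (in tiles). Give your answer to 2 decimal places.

8.00

|zone P| = 16, |zone P∩zone Q| = 8.
|zone P ∖ zone Q| = |zone P| − |zone P∩zone Q| = 16 − 8 = 8.00.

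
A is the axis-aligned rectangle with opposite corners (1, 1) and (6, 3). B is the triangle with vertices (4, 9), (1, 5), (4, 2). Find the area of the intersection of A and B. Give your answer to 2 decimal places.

0.50

The intersection is the polygon with vertices (4,3), (4,2), (3,3).
By the shoelace formula its area is 0.50.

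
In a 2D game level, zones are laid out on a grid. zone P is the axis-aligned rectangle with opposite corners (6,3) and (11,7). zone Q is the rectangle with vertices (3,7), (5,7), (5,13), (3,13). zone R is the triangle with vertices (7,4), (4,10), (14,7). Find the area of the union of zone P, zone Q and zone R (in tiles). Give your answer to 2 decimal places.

By inclusion–exclusion:
Individual areas: |zone P| = 20, |zone Q| = 12, |zone R| = 25.5.
|zone P∩zone Q| = 0 (no overlap).
|zone P∩zone R| = 10.5714.
|zone Q∩zone R| = 0.85.
|zone P∩zone Q∩zone R| = 0.
|zone P ∪ zone Q ∪ zone R| = 57.5 − 11.4214 + 0 = 46.08.

46.08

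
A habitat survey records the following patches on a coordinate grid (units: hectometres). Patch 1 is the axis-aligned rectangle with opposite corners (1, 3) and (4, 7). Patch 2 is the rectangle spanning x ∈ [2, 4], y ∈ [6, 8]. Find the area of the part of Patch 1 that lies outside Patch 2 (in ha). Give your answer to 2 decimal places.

10.00

|Patch 1∩Patch 2|: x∈[2,4], y∈[6,7] → 2·1 = 2.
|Patch 1| = 12.
|Patch 1 ∖ Patch 2| = |Patch 1| − |Patch 1∩Patch 2| = 12 − 2 = 10.00.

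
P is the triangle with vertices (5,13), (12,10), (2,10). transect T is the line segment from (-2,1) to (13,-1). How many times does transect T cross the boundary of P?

0

The segment lies entirely outside P and never meets its boundary.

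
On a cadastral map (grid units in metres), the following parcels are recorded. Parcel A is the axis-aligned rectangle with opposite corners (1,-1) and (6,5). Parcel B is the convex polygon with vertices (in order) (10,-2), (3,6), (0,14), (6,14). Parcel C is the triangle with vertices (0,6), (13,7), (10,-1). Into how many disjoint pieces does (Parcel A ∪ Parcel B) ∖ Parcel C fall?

(Parcel A ∪ Parcel B) ∖ Parcel C splits into 3 disjoint pieces (area 22.6857, area 41.9214, area 0.9775).

3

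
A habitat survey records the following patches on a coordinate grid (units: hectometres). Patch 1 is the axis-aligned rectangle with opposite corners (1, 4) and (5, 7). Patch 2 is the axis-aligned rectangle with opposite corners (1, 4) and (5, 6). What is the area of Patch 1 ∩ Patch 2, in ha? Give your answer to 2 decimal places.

|Patch 1∩Patch 2|: x∈[1,5], y∈[4,6] → 4·2 = 8.

8.00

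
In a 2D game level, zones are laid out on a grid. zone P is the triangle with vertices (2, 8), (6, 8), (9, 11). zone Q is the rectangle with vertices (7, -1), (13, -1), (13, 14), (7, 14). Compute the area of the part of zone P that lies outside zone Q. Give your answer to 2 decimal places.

4.86

|zone P| = 6, |zone P∩zone Q| = 1.1429.
|zone P ∖ zone Q| = |zone P| − |zone P∩zone Q| = 6 − 1.1429 = 4.86.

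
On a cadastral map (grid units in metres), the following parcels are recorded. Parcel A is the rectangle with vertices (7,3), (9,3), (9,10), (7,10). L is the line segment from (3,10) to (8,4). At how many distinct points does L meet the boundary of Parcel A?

1

The segment meets the boundary at (7,5.2).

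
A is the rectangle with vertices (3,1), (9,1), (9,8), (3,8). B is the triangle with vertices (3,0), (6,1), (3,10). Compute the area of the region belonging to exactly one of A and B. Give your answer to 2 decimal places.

31.33

|A| = 42, |B| = 15, |A∩B| = 12.8333.
|A △ B| = |A| + |B| − 2·|A∩B| = 42 + 15 − 25.6667 = 31.33.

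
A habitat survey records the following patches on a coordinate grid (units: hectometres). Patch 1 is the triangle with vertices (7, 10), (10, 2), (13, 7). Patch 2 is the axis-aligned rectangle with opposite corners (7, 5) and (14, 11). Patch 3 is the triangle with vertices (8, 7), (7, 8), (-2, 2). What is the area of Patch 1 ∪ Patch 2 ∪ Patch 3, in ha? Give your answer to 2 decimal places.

By inclusion–exclusion:
Individual areas: |Patch 1| = 19.5, |Patch 2| = 42, |Patch 3| = 7.5.
|Patch 1∩Patch 2| = 15.1125.
|Patch 1∩Patch 3| = 0.
|Patch 2∩Patch 3| = 0.75.
|Patch 1∩Patch 2∩Patch 3| = 0.
|Patch 1 ∪ Patch 2 ∪ Patch 3| = 69 − 15.8625 + 0 = 53.14.

53.14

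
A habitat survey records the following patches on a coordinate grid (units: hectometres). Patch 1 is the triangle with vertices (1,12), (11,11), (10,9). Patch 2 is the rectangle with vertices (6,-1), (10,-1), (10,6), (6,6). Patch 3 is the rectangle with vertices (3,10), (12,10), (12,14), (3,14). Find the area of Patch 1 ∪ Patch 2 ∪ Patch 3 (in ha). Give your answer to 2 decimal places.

66.22

By inclusion–exclusion:
Individual areas: |Patch 1| = 10.5, |Patch 2| = 28, |Patch 3| = 36.
|Patch 1∩Patch 2| = 0.
|Patch 1∩Patch 3| = 8.2833.
|Patch 2∩Patch 3| = 0 (no overlap).
|Patch 1∩Patch 2∩Patch 3| = 0.
|Patch 1 ∪ Patch 2 ∪ Patch 3| = 74.5 − 8.2833 + 0 = 66.22.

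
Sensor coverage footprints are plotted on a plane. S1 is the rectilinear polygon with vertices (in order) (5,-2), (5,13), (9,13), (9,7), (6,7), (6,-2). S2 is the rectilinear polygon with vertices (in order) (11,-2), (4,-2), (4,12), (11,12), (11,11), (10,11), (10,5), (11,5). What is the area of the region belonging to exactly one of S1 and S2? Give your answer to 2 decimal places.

67.00

|S1| = 33, |S2| = 92, |S1∩S2| = 29.
|S1 △ S2| = |S1| + |S2| − 2·|S1∩S2| = 33 + 92 − 58 = 67.00.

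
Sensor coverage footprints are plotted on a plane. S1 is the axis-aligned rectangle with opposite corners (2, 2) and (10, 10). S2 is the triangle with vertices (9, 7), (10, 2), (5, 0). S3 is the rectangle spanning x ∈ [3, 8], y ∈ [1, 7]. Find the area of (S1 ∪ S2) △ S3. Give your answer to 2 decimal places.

|S1 ∪ S2| = 67.8571.
|(S1 ∪ S2) ∩ S3| = 27.0929.
|(S1 ∪ S2) △ S3| = 67.8571 + 30 − 54.1857 = 43.67.

43.67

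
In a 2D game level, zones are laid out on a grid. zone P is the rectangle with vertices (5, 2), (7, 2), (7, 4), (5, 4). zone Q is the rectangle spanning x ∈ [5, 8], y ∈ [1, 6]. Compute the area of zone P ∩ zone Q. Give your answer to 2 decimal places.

|zone P∩zone Q|: x∈[5,7], y∈[2,4] → 2·2 = 4.

4.00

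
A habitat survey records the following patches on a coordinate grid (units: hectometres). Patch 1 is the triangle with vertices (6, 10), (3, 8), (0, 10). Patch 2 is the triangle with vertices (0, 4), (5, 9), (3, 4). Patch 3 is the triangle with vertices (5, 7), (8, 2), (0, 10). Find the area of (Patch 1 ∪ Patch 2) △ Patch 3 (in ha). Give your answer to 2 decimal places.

|Patch 1 ∪ Patch 2| = 13.5.
|(Patch 1 ∪ Patch 2) ∩ Patch 3| = 1.4252.
|(Patch 1 ∪ Patch 2) △ Patch 3| = 13.5 + 8 − 2.8505 = 18.65.

18.65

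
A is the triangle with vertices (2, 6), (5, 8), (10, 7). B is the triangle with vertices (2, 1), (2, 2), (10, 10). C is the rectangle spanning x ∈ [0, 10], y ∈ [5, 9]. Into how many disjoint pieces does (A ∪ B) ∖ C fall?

(A ∪ B) ∖ C splits into 2 disjoint pieces (area 0.0556, area 2.6111).

2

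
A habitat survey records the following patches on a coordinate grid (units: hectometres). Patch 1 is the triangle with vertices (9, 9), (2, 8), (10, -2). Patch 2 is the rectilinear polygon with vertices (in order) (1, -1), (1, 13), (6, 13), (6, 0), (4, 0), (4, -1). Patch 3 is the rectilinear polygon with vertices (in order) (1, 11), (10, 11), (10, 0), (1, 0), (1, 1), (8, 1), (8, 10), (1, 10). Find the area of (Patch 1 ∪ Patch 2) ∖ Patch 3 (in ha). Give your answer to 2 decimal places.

73.25

|Patch 1 ∪ Patch 2| = 95.8571.
|(Patch 1 ∪ Patch 2) ∩ Patch 3| = 22.6104.
|(Patch 1 ∪ Patch 2) ∖ Patch 3| = 95.8571 − 22.6104 = 73.25.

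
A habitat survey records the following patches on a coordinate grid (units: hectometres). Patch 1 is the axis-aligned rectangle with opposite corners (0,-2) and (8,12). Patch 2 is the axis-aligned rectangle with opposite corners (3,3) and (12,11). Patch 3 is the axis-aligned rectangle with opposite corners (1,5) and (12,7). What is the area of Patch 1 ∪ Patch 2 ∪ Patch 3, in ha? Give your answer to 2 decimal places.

By inclusion–exclusion:
Individual areas: |Patch 1| = 112, |Patch 2| = 72, |Patch 3| = 22.
|Patch 1∩Patch 2|: x∈[3,8], y∈[3,11] → 5·8 = 40.
|Patch 1∩Patch 3|: x∈[1,8], y∈[5,7] → 7·2 = 14.
|Patch 2∩Patch 3|: x∈[3,12], y∈[5,7] → 9·2 = 18.
|Patch 1∩Patch 2∩Patch 3| = 10.
|Patch 1 ∪ Patch 2 ∪ Patch 3| = 206 − 72 + 10 = 144.00.

144.00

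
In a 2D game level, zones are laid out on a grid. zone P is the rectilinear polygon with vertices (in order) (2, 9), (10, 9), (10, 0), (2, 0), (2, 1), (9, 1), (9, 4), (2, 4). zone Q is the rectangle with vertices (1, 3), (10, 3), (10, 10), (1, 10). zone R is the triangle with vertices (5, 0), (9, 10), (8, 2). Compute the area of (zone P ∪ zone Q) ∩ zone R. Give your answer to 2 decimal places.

|zone P ∪ zone Q| = 73.
|(zone P ∪ zone Q) ∩ zone R| = 7.29.

7.29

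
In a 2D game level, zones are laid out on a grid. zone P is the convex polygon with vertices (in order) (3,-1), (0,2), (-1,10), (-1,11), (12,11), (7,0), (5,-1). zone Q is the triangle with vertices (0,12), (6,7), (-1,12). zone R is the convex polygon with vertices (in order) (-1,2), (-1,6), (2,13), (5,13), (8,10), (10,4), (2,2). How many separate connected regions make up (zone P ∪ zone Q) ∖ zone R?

3

(zone P ∪ zone Q) ∖ zone R splits into 3 disjoint pieces (area 5.4819, area 12.25, area 21.3333).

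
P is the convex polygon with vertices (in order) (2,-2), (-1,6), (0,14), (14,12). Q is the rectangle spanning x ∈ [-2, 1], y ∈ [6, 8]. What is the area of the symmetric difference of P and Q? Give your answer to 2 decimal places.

124.50

|P| = 126, |Q| = 6, |P∩Q| = 3.75.
|P △ Q| = |P| + |Q| − 2·|P∩Q| = 126 + 6 − 7.5 = 124.50.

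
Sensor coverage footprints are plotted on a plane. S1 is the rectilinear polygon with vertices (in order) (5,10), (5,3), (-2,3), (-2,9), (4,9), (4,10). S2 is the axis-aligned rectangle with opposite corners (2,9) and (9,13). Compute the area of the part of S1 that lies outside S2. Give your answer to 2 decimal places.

42.00

|S1| = 43, |S1∩S2| = 1.
|S1 ∖ S2| = |S1| − |S1∩S2| = 43 − 1 = 42.00.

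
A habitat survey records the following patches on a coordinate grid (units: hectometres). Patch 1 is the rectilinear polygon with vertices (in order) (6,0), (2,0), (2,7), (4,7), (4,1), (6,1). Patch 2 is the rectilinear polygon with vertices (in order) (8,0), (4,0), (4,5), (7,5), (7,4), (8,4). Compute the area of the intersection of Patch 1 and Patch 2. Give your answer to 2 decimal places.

2.00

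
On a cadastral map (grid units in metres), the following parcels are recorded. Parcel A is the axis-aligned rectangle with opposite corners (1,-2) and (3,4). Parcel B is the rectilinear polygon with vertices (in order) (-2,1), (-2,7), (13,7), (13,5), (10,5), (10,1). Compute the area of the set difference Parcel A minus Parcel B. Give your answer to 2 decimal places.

6.00

|Parcel A| = 12, |Parcel A∩Parcel B| = 6.
|Parcel A ∖ Parcel B| = |Parcel A| − |Parcel A∩Parcel B| = 12 − 6 = 6.00.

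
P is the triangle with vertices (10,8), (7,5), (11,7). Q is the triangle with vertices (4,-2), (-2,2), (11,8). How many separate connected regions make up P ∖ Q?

2

P ∖ Q splits into 2 disjoint pieces (area 0.2707, area 0.3326).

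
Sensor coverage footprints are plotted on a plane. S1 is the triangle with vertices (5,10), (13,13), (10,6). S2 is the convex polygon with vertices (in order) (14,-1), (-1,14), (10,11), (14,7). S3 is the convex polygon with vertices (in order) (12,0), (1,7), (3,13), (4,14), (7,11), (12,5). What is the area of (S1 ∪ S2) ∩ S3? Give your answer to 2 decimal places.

40.62

The region (S1 ∪ S2) ∩ S3 is the polygon with vertices (2.25,10.75), (2.972,12.917), (5.875,12.125), (7,11), (12,5), (12,1).
By the shoelace formula its area is 40.62.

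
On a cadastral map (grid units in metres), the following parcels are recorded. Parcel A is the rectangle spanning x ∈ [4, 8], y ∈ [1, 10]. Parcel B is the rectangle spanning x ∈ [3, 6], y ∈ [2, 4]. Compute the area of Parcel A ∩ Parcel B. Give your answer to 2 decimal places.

4.00

|Parcel A∩Parcel B|: x∈[4,6], y∈[2,4] → 2·2 = 4.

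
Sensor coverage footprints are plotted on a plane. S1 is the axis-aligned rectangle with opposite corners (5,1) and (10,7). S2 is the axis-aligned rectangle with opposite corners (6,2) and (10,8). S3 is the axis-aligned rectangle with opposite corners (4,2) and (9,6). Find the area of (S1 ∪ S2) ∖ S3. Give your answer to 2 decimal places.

|S1 ∪ S2| = 34.
|(S1 ∪ S2) ∩ S3| = 16.
|(S1 ∪ S2) ∖ S3| = 34 − 16 = 18.00.

18.00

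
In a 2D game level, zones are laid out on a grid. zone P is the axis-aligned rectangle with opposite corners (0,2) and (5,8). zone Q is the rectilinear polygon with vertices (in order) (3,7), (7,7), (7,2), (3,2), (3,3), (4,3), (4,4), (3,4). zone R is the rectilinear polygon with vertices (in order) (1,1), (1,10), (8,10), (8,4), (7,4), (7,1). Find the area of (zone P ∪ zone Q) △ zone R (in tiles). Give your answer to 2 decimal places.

|zone P ∪ zone Q| = 40.
|(zone P ∪ zone Q) ∩ zone R| = 34.
|(zone P ∪ zone Q) △ zone R| = 40 + 60 − 68 = 32.00.

32.00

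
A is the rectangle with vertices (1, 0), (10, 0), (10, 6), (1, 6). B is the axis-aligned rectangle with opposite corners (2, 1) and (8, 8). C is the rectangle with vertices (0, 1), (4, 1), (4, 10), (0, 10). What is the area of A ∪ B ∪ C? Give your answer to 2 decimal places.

83.00

By inclusion–exclusion:
Individual areas: |A| = 54, |B| = 42, |C| = 36.
|A∩B|: x∈[2,8], y∈[1,6] → 6·5 = 30.
|A∩C|: x∈[1,4], y∈[1,6] → 3·5 = 15.
|B∩C|: x∈[2,4], y∈[1,8] → 2·7 = 14.
|A∩B∩C| = 10.
|A ∪ B ∪ C| = 132 − 59 + 10 = 83.00.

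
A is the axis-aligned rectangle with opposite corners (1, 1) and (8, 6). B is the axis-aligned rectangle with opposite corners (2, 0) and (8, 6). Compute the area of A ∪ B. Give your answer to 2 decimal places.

By inclusion–exclusion:
Individual areas: |A| = 35, |B| = 36.
|A∩B|: x∈[2,8], y∈[1,6] → 6·5 = 30.
|A ∪ B| = 71 − 30 = 41.00.

41.00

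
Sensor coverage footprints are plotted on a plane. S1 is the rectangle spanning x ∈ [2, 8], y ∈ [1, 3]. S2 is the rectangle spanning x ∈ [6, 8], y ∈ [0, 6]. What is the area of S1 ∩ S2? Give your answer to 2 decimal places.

|S1∩S2|: x∈[6,8], y∈[1,3] → 2·2 = 4.

4.00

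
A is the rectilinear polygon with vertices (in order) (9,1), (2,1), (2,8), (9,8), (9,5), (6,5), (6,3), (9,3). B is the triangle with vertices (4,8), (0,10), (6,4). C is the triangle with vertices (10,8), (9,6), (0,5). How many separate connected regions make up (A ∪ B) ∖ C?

(A ∪ B) ∖ C splits into 2 disjoint pieces (area 26.2778, area 11.45).

2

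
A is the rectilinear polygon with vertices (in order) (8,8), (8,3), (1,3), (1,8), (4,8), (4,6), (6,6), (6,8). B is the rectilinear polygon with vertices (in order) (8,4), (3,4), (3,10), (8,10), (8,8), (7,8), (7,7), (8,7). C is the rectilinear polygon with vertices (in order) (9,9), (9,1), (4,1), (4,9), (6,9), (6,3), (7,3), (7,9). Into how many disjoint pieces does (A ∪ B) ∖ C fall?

(A ∪ B) ∖ C is a single connected region.

1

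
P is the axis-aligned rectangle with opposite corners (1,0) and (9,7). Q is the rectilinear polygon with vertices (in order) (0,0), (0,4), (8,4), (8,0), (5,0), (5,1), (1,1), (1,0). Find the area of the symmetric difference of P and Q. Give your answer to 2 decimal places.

36.00

|P| = 56, |Q| = 28, |P∩Q| = 24.
|P △ Q| = |P| + |Q| − 2·|P∩Q| = 56 + 28 − 48 = 36.00.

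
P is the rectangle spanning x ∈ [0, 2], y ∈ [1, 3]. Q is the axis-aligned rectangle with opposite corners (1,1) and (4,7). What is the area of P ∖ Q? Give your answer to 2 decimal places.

2.00

|P∩Q|: x∈[1,2], y∈[1,3] → 1·2 = 2.
|P| = 4.
|P ∖ Q| = |P| − |P∩Q| = 4 − 2 = 2.00.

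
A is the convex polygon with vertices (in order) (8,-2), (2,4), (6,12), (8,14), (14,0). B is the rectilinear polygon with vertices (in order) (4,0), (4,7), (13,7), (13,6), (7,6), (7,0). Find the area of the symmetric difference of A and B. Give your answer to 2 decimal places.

|A| = 100, |B| = 27, |A∩B| = 23.2143.
|A △ B| = |A| + |B| − 2·|A∩B| = 100 + 27 − 46.4286 = 80.57.

80.57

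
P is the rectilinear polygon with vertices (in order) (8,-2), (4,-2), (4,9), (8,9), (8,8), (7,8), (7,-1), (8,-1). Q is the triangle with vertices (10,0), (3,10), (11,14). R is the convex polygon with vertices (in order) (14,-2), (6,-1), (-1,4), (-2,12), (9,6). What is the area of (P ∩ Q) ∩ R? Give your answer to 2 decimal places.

The region (P ∩ Q) ∩ R is the polygon with vertices (7,4.286), (4,8.571), (4,8.727), (7,7.091).
By the shoelace formula its area is 4.44.

4.44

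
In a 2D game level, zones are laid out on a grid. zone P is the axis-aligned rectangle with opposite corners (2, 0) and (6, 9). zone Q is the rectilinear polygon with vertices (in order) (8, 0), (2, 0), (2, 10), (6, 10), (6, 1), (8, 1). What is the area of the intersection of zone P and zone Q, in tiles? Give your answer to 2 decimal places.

36.00

The intersection is the polygon with vertices (6,0), (2,0), (2,9), (6,9), (6,1).
By the shoelace formula its area is 36.00.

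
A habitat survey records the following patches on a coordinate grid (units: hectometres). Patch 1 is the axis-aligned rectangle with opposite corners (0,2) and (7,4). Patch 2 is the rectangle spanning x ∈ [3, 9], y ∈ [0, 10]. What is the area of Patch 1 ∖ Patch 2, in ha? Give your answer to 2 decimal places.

6.00

|Patch 1∩Patch 2|: x∈[3,7], y∈[2,4] → 4·2 = 8.
|Patch 1| = 14.
|Patch 1 ∖ Patch 2| = |Patch 1| − |Patch 1∩Patch 2| = 14 − 8 = 6.00.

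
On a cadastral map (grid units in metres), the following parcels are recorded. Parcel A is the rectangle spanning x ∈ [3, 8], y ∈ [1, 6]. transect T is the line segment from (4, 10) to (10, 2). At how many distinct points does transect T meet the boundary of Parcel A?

2

The segment meets the boundary at (8,4.667), (7,6).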